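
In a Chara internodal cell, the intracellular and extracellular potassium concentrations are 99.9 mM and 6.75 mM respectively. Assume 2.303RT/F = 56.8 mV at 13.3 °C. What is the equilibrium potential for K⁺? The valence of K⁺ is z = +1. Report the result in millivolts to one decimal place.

-66.5 mV

E = (56.8/z) · log₁₀([K⁺]_out/[K⁺]_in) with z = +1.
= (56.8/1) · log₁₀(6.75/99.9) = 56.80 · log₁₀(0.06757)
= 56.80 · (-1.1703) = -66.47 mV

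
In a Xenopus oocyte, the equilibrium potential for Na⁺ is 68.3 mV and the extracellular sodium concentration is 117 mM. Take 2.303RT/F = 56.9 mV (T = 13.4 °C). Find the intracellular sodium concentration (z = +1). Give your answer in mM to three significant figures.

Nernst: E = (56.9/1) · log₁₀([out]/[in]), so log₁₀([out]/[in]) = 68.3 × 1 / 56.9 = 1.2004.
[out]/[in] = 10^(1.2004) = 15.86.
[in] = 117 / 15.86 = 7.376 mM.

7.38 mM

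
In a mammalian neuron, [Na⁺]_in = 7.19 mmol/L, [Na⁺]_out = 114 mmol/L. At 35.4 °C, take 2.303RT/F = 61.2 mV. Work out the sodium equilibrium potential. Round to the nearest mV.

E = (61.2/z) · log₁₀([Na⁺]_out/[Na⁺]_in) with z = +1.
= (61.2/1) · log₁₀(114/7.19) = 61.20 · log₁₀(15.86)
= 61.20 · (1.2002) = 73.45 mV

73 mV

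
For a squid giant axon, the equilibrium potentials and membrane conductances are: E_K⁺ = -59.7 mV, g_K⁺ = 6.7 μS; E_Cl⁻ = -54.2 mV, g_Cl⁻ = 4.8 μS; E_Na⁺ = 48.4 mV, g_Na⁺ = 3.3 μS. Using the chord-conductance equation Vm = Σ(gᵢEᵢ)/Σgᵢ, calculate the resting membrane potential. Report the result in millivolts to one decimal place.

Σ gᵢEᵢ = 6.7·(-59.7) + 4.8·(-54.2) + 3.3·(48.4) = -500.43
Σ gᵢ = 6.7 + 4.8 + 3.3 = 14.8
Vm = -500.43 / 14.8 = -33.81 mV

-33.8 mV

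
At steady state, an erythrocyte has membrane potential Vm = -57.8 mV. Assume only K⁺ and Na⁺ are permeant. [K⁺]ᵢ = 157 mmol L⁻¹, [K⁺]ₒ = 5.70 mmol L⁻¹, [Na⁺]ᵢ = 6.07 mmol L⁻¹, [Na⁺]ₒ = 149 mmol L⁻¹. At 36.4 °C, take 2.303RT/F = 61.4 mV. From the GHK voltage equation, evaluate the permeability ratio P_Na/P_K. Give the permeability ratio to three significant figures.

0.0827

Let α = P_Na/P_K. GHK: Vm = 61.4·log₁₀[(Kₒ + α·Naₒ)/(Kᵢ + α·Naᵢ)].
10^(Vm/61.4) = 10^(-57.8/61.4) = 0.11445
So 0.11445·(Kᵢ + α·Naᵢ) = Kₒ + α·Naₒ → α = (0.11445·157.0 − 5.7) / (149.0 − 0.11445·6.07)
α = (17.97 − 5.7) / (149.0 − 0.6947) = 12.27/148.3 = 0.08273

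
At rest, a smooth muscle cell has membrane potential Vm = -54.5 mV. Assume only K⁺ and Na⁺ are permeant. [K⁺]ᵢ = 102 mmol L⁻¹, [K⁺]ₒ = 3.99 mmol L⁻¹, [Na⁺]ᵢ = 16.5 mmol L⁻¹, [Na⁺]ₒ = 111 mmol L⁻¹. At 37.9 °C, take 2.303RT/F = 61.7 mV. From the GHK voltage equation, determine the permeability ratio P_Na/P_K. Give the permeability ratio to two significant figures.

0.086

Let α = P_Na/P_K. GHK: Vm = 61.7·log₁₀[(Kₒ + α·Naₒ)/(Kᵢ + α·Naᵢ)].
10^(Vm/61.7) = 10^(-54.5/61.7) = 0.13083
So 0.13083·(Kᵢ + α·Naᵢ) = Kₒ + α·Naₒ → α = (0.13083·102.0 − 3.99) / (111.0 − 0.13083·16.5)
α = (13.34 − 3.99) / (111.0 − 2.159) = 9.354/108.8 = 0.08594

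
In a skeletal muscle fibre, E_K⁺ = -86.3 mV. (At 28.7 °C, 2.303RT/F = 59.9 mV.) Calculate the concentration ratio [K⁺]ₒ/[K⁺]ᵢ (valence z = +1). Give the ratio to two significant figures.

log₁₀([out]/[in]) = E·z/(59.9) = -86.3 × 1 / 59.9 = -1.4407
[out]/[in] = 10^(-1.4407) = 0.03625

0.036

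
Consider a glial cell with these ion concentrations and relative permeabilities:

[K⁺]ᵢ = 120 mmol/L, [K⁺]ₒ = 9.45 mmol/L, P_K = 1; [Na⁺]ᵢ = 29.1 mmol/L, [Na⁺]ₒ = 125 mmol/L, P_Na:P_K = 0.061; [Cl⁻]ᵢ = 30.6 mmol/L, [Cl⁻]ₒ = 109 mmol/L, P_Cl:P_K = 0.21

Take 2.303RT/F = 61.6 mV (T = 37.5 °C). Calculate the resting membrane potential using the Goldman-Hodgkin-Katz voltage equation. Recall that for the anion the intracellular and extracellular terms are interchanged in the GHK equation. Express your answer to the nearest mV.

-49 mV

Vm = 61.6 · log₁₀[(Σ P·[cation]ₒ + Σ P·[anion]ᵢ) / (Σ P·[cation]ᵢ + Σ P·[anion]ₒ)]
Numerator = 1×9.45 + 0.061×125 + 0.21×30.6 = 23.5
Denominator = 1×120 + 0.061×29.1 + 0.21×109 = 144.7
Vm = 61.6 · log₁₀(0.16245) = 61.6 × (-0.7893) = -48.62 mV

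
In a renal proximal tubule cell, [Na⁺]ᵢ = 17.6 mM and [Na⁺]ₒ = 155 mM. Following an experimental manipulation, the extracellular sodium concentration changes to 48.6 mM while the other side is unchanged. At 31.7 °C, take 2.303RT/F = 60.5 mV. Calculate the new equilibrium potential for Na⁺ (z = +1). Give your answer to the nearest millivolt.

27 mV

After the shift: [Na⁺]_out = 48.6, [Na⁺]_in = 17.6 mM.
E_new = (60.5/1)·log₁₀(48.6/17.6) = 60.50 · (0.4411) = 26.69 mV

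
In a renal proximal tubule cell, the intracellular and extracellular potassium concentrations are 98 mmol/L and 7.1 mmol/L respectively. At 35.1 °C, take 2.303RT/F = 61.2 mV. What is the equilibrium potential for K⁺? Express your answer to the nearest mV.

-70 mV

E = (61.2/z) · log₁₀([K⁺]_out/[K⁺]_in) with z = +1.
= (61.2/1) · log₁₀(7.1/98) = 61.20 · log₁₀(0.07245)
= 61.20 · (-1.1400) = -69.77 mV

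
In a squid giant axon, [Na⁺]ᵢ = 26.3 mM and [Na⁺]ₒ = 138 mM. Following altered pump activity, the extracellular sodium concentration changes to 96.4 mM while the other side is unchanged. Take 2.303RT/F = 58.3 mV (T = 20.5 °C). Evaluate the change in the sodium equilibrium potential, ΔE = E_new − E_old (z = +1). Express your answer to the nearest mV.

-9 mV

E_old = (58.3/1)·log₁₀(138/26.3) = 41.97 mV
E_new = (58.3/1)·log₁₀(96.4/26.3) = 32.89 mV
ΔE = 32.89 − (41.97) = -9.08 mV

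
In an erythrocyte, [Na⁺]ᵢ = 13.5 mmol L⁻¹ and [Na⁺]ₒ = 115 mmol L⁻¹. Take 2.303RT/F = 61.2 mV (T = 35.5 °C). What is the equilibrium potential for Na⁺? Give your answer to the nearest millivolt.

E = (61.2/z) · log₁₀([Na⁺]_out/[Na⁺]_in) with z = +1.
= (61.2/1) · log₁₀(115/13.5) = 61.20 · log₁₀(8.519)
= 61.20 · (0.9304) = 56.94 mV

57 mV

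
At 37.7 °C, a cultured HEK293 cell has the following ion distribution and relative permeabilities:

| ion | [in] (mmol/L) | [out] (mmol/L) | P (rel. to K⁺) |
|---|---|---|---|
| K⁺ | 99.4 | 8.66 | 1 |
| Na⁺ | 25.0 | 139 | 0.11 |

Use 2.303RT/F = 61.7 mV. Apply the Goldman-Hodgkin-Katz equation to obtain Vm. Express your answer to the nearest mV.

-39 mV

Vm = 61.7 · log₁₀[(Σ P·[cation]ₒ + Σ P·[anion]ᵢ) / (Σ P·[cation]ᵢ + Σ P·[anion]ₒ)]
Numerator = 1×8.66 + 0.11×139 = 23.95
Denominator = 1×99.4 + 0.11×25.0 = 102.2
Vm = 61.7 · log₁₀(0.23446) = 61.7 × (-0.6299) = -38.87 mV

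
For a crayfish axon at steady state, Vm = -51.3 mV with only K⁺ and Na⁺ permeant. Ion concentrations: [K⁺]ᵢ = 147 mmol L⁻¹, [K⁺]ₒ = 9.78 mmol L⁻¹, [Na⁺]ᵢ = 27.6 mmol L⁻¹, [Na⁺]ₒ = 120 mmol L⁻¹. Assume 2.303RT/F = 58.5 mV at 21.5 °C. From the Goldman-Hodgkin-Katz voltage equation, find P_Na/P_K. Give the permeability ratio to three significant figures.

Let α = P_Na/P_K. GHK: Vm = 58.5·log₁₀[(Kₒ + α·Naₒ)/(Kᵢ + α·Naᵢ)].
10^(Vm/58.5) = 10^(-51.3/58.5) = 0.13276
So 0.13276·(Kᵢ + α·Naᵢ) = Kₒ + α·Naₒ → α = (0.13276·147.0 − 9.78) / (120.0 − 0.13276·27.6)
α = (19.52 − 9.78) / (120.0 − 3.664) = 9.736/116.3 = 0.08369

0.0837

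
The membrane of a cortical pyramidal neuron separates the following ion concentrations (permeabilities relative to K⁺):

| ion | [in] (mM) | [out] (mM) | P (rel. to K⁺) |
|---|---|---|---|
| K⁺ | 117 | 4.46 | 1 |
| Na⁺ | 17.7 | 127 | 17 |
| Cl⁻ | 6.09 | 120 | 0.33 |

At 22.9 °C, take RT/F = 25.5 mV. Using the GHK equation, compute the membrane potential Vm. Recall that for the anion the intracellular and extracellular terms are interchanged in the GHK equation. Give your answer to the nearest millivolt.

40 mV

Vm = 25.5 · ln[(Σ P·[cation]ₒ + Σ P·[anion]ᵢ) / (Σ P·[cation]ᵢ + Σ P·[anion]ₒ)]
Numerator = 1×4.46 + 17×127 + 0.33×6.09 = 2165
Denominator = 1×117 + 17×17.7 + 0.33×120 = 457.5
Vm = 25.5 · ln(4.7333) = 25.5 × (1.5546) = 39.64 mV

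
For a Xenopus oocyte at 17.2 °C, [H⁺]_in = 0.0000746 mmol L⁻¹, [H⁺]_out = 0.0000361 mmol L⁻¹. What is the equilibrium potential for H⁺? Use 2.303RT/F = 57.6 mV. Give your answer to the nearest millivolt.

E = (57.6/z) · log₁₀([H⁺]_out/[H⁺]_in) with z = +1.
= (57.6/1) · log₁₀(0.0000361/0.0000746) = 57.60 · log₁₀(0.4839)
= 57.60 · (-0.3152) = -18.16 mV

-18 mV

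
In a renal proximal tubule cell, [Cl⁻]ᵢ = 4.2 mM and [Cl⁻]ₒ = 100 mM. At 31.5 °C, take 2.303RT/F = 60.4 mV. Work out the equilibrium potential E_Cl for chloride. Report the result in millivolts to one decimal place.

E = (60.4/z) · log₁₀([Cl⁻]_out/[Cl⁻]_in) with z = -1.
For an anion, dividing by z = -1 reverses the sign.
= (60.4/-1) · log₁₀(100/4.2) = -60.40 · log₁₀(23.81)
= -60.40 · (1.3768) = -83.16 mV

-83.2 mV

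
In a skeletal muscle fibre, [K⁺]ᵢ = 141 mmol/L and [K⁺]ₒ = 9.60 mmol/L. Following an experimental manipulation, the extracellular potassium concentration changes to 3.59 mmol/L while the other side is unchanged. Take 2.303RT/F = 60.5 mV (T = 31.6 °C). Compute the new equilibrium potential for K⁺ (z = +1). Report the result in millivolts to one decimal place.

After the shift: [K⁺]_out = 3.59, [K⁺]_in = 141 mmol/L.
E_new = (60.5/1)·log₁₀(3.59/141) = 60.50 · (-1.5941) = -96.44 mV

-96.4 mV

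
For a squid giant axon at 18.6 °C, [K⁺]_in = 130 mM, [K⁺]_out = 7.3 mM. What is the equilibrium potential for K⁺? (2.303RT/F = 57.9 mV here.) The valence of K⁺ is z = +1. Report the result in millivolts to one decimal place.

E = (57.9/z) · log₁₀([K⁺]_out/[K⁺]_in) with z = +1.
= (57.9/1) · log₁₀(7.3/130) = 57.90 · log₁₀(0.05615)
= 57.90 · (-1.2506) = -72.41 mV

-72.4 mV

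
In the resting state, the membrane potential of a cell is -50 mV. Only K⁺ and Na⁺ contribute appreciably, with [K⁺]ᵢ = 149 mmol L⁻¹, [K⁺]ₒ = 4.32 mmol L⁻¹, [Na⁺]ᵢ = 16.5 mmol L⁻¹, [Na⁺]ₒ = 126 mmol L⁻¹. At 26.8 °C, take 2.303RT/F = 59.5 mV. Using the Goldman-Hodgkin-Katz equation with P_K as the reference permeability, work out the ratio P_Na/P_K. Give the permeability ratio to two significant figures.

Let α = P_Na/P_K. GHK: Vm = 59.5·log₁₀[(Kₒ + α·Naₒ)/(Kᵢ + α·Naᵢ)].
10^(Vm/59.5) = 10^(-50.0/59.5) = 0.14443
So 0.14443·(Kᵢ + α·Naᵢ) = Kₒ + α·Naₒ → α = (0.14443·149.0 − 4.32) / (126.0 − 0.14443·16.5)
α = (21.52 − 4.32) / (126.0 − 2.383) = 17.2/123.6 = 0.1391

0.14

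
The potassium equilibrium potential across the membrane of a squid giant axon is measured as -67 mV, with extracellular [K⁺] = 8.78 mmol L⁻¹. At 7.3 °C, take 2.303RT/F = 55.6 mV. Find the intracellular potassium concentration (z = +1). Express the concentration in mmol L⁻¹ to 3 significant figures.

Nernst: E = (55.6/1) · log₁₀([out]/[in]), so log₁₀([out]/[in]) = -67.0 × 1 / 55.6 = -1.2050.
[out]/[in] = 10^(-1.2050) = 0.06237.
[in] = 8.78 / 0.06237 = 140.8 mmol L⁻¹.

141 mmol L⁻¹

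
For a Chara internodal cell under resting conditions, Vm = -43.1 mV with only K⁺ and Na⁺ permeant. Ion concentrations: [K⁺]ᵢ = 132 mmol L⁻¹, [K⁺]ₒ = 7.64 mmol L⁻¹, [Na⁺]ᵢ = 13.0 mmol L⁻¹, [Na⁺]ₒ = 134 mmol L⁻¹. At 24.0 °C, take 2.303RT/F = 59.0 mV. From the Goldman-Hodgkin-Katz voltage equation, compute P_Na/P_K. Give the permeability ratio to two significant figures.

Let α = P_Na/P_K. GHK: Vm = 59.0·log₁₀[(Kₒ + α·Naₒ)/(Kᵢ + α·Naᵢ)].
10^(Vm/59.0) = 10^(-43.1/59.0) = 0.18599
So 0.18599·(Kᵢ + α·Naᵢ) = Kₒ + α·Naₒ → α = (0.18599·132.0 − 7.64) / (134.0 − 0.18599·13.0)
α = (24.55 − 7.64) / (134.0 − 2.418) = 16.91/131.6 = 0.1285

0.13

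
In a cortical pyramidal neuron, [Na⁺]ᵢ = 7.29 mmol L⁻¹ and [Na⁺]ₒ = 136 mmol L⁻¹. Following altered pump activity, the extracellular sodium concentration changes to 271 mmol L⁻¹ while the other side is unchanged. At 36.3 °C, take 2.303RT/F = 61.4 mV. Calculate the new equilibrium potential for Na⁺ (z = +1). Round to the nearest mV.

96 mV

After the shift: [Na⁺]_out = 271, [Na⁺]_in = 7.29 mmol L⁻¹.
E_new = (61.4/1)·log₁₀(271/7.29) = 61.40 · (1.5702) = 96.41 mV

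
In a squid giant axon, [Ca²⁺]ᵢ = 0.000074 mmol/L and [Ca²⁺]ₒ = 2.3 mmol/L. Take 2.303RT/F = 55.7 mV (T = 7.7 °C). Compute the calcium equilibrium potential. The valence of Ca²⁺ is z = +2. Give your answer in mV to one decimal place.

E = (55.7/z) · log₁₀([Ca²⁺]_out/[Ca²⁺]_in) with z = +2.
= (55.7/2) · log₁₀(2.3/0.000074) = 27.85 · log₁₀(3.108e+04)
= 27.85 · (4.4925) = 125.12 mV

125.1 mV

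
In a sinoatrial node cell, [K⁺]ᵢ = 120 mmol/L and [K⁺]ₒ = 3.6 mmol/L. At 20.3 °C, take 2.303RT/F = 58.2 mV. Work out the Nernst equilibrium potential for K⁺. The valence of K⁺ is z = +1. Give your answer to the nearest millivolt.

E = (58.2/z) · log₁₀([K⁺]_out/[K⁺]_in) with z = +1.
= (58.2/1) · log₁₀(3.6/120) = 58.20 · log₁₀(0.03)
= 58.20 · (-1.5229) = -88.63 mV

-89 mV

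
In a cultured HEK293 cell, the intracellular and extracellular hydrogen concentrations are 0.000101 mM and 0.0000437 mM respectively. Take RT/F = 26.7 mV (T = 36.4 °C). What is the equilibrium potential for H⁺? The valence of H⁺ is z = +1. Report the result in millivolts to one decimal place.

-22.4 mV

E = (26.7/z) · ln([H⁺]_out/[H⁺]_in) with z = +1.
= (26.7/1) · ln(0.0000437/0.000101) = 26.70 · ln(0.4327)
= 26.70 · (-0.8378) = -22.37 mV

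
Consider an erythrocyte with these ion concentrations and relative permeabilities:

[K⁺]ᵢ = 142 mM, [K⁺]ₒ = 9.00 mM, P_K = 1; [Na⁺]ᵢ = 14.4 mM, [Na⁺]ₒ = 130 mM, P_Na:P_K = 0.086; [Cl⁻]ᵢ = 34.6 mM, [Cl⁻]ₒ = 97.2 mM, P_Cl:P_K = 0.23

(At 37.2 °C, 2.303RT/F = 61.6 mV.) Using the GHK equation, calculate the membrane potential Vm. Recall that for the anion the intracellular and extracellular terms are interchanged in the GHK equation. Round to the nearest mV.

Vm = 61.6 · log₁₀[(Σ P·[cation]ₒ + Σ P·[anion]ᵢ) / (Σ P·[cation]ᵢ + Σ P·[anion]ₒ)]
Numerator = 1×9.00 + 0.086×130 + 0.23×34.6 = 28.14
Denominator = 1×142 + 0.086×14.4 + 0.23×97.2 = 165.6
Vm = 61.6 · log₁₀(0.16992) = 61.6 × (-0.7698) = -47.42 mV

-47 mV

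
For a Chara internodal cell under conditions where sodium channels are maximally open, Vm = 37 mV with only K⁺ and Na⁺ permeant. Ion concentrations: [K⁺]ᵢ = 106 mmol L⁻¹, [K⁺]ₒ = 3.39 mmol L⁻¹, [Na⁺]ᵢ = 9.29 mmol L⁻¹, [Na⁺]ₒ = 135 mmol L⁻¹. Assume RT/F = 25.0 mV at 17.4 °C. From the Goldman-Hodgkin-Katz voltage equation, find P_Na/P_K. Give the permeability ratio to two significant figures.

4.9

Let α = P_Na/P_K. GHK: Vm = 25.0·ln[(Kₒ + α·Naₒ)/(Kᵢ + α·Naᵢ)].
e^(Vm/25.0) = e^(37.0/25.0) = 4.3929
So 4.3929·(Kᵢ + α·Naᵢ) = Kₒ + α·Naₒ → α = (4.3929·106.0 − 3.39) / (135.0 − 4.3929·9.29)
α = (465.7 − 3.39) / (135.0 − 40.81) = 462.3/94.19 = 4.908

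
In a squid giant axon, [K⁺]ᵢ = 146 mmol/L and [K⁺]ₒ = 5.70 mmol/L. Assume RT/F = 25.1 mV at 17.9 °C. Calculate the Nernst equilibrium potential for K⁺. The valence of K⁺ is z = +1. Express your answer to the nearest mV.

-81 mV

E = (25.1/z) · ln([K⁺]_out/[K⁺]_in) with z = +1.
= (25.1/1) · ln(5.70/146) = 25.10 · ln(0.03904)
= 25.10 · (-3.2431) = -81.40 mV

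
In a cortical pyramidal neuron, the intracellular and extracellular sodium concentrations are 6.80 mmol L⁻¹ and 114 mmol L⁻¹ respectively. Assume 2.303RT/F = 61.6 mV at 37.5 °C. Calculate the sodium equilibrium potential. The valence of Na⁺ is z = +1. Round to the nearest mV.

E = (61.6/z) · log₁₀([Na⁺]_out/[Na⁺]_in) with z = +1.
= (61.6/1) · log₁₀(114/6.80) = 61.60 · log₁₀(16.76)
= 61.60 · (1.2244) = 75.42 mV

75 mV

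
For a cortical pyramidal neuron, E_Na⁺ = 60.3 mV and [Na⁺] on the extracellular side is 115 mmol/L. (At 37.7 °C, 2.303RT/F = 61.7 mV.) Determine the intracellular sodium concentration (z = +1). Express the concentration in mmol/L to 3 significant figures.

12.1 mmol/L

Nernst: E = (61.7/1) · log₁₀([out]/[in]), so log₁₀([out]/[in]) = 60.3 × 1 / 61.7 = 0.9773.
[out]/[in] = 10^(0.9773) = 9.491.
[in] = 115 / 9.491 = 12.12 mmol/L.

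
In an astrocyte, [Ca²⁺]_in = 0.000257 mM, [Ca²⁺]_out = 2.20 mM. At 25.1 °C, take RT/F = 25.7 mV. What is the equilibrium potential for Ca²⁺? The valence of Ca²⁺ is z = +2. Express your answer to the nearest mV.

E = (25.7/z) · ln([Ca²⁺]_out/[Ca²⁺]_in) with z = +2.
= (25.7/2) · ln(2.20/0.000257) = 12.85 · ln(8560)
= 12.85 · (9.0549) = 116.36 mV

116 mV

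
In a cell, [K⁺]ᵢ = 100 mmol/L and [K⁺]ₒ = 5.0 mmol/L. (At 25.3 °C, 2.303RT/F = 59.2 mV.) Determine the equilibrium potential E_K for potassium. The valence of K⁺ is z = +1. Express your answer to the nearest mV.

-77 mV

E = (59.2/z) · log₁₀([K⁺]_out/[K⁺]_in) with z = +1.
= (59.2/1) · log₁₀(5.0/100) = 59.20 · log₁₀(0.05)
= 59.20 · (-1.3010) = -77.02 mV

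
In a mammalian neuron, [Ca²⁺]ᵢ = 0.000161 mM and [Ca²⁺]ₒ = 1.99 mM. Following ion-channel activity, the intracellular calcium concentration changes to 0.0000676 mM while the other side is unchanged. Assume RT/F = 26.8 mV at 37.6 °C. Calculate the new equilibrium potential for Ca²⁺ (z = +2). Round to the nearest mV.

138 mV

After the shift: [Ca²⁺]_out = 1.99, [Ca²⁺]_in = 0.0000676 mM.
E_new = (26.8/2)·ln(1.99/0.0000676) = 13.40 · (10.2900) = 137.89 mV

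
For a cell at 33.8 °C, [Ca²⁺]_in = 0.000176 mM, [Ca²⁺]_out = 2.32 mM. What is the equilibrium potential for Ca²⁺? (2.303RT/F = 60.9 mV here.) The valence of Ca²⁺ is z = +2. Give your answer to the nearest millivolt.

125 mV

E = (60.9/z) · log₁₀([Ca²⁺]_out/[Ca²⁺]_in) with z = +2.
= (60.9/2) · log₁₀(2.32/0.000176) = 30.45 · log₁₀(1.318e+04)
= 30.45 · (4.1200) = 125.45 mV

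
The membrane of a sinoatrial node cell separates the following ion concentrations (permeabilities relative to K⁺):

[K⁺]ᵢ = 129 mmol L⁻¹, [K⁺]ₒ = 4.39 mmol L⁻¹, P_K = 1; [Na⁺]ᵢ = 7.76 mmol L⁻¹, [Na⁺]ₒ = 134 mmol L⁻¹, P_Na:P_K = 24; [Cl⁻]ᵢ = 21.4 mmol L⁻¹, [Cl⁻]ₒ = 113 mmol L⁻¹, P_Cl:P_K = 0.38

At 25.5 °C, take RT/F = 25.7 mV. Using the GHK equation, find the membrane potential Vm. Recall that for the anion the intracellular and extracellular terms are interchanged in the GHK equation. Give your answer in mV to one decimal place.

Vm = 25.7 · ln[(Σ P·[cation]ₒ + Σ P·[anion]ᵢ) / (Σ P·[cation]ᵢ + Σ P·[anion]ₒ)]
Numerator = 1×4.39 + 24×134 + 0.38×21.4 = 3229
Denominator = 1×129 + 24×7.76 + 0.38×113 = 358.2
Vm = 25.7 · ln(9.0137) = 25.7 × (2.1987) = 56.51 mV

56.5 mV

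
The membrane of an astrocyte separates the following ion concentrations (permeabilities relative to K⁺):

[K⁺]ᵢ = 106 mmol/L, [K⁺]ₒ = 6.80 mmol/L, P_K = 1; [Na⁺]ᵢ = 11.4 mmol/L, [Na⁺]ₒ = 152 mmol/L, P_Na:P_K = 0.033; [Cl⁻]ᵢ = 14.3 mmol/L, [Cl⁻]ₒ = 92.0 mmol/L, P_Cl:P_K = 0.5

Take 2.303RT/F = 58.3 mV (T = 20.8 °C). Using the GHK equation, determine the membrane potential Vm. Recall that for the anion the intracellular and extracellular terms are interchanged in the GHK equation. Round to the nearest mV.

Vm = 58.3 · log₁₀[(Σ P·[cation]ₒ + Σ P·[anion]ᵢ) / (Σ P·[cation]ᵢ + Σ P·[anion]ₒ)]
Numerator = 1×6.80 + 0.033×152 + 0.5×14.3 = 18.97
Denominator = 1×106 + 0.033×11.4 + 0.5×92.0 = 152.4
Vm = 58.3 · log₁₀(0.12447) = 58.3 × (-0.9049) = -52.76 mV

-53 mV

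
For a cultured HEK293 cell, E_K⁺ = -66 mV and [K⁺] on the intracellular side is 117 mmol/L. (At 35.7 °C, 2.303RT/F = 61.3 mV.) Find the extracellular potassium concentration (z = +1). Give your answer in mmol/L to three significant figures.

9.81 mmol/L

Nernst: E = (61.3/1) · log₁₀([out]/[in]), so log₁₀([out]/[in]) = -66.0 × 1 / 61.3 = -1.0767.
[out]/[in] = 10^(-1.0767) = 0.08382.
[out] = 0.08382 × 117 = 9.806 mmol/L.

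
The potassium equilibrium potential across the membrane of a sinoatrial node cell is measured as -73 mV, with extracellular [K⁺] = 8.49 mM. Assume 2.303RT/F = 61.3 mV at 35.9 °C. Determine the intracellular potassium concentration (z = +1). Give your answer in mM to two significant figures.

Nernst: E = (61.3/1) · log₁₀([out]/[in]), so log₁₀([out]/[in]) = -73.0 × 1 / 61.3 = -1.1909.
[out]/[in] = 10^(-1.1909) = 0.06444.
[in] = 8.49 / 0.06444 = 131.8 mM.

130 mM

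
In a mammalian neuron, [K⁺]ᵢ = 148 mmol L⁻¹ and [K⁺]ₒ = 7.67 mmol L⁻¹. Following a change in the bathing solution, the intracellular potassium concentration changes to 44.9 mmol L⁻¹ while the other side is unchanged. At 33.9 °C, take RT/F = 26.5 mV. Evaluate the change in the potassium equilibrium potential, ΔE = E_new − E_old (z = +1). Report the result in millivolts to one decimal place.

E_old = (26.5/1)·ln(7.67/148) = -78.44 mV
E_new = (26.5/1)·ln(7.67/44.9) = -46.83 mV
ΔE = -46.83 − (-78.44) = 31.61 mV

31.6 mV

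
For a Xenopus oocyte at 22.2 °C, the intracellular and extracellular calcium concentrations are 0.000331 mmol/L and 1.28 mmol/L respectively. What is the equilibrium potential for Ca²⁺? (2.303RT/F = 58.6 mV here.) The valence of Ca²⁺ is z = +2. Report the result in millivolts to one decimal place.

E = (58.6/z) · log₁₀([Ca²⁺]_out/[Ca²⁺]_in) with z = +2.
= (58.6/2) · log₁₀(1.28/0.000331) = 29.30 · log₁₀(3867)
= 29.30 · (3.5874) = 105.11 mV

105.1 mV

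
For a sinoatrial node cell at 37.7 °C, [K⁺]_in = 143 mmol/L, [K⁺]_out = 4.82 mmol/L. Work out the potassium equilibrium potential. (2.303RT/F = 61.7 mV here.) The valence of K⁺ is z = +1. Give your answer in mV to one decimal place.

-90.8 mV

E = (61.7/z) · log₁₀([K⁺]_out/[K⁺]_in) with z = +1.
= (61.7/1) · log₁₀(4.82/143) = 61.70 · log₁₀(0.03371)
= 61.70 · (-1.4723) = -90.84 mV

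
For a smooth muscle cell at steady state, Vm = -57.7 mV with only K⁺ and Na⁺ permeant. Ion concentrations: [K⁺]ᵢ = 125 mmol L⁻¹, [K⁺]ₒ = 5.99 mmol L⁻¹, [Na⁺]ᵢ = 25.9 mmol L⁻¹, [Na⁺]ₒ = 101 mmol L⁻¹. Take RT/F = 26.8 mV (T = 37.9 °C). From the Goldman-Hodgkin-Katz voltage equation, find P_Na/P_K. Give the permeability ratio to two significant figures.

0.087

Let α = P_Na/P_K. GHK: Vm = 26.8·ln[(Kₒ + α·Naₒ)/(Kᵢ + α·Naᵢ)].
e^(Vm/26.8) = e^(-57.7/26.8) = 0.11614
So 0.11614·(Kᵢ + α·Naᵢ) = Kₒ + α·Naₒ → α = (0.11614·125.0 − 5.99) / (101.0 − 0.11614·25.9)
α = (14.52 − 5.99) / (101.0 − 3.008) = 8.527/97.99 = 0.08702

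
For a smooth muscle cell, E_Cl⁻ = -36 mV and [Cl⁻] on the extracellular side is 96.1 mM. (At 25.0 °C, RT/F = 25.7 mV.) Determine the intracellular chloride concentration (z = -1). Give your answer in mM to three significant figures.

23.7 mM

Nernst: E = (25.7/-1) · ln([out]/[in]), so ln([out]/[in]) = -36.0 × -1 / 25.7 = 1.4008.
[out]/[in] = e^(1.4008) = 4.058.
[in] = 96.1 / 4.058 = 23.68 mM.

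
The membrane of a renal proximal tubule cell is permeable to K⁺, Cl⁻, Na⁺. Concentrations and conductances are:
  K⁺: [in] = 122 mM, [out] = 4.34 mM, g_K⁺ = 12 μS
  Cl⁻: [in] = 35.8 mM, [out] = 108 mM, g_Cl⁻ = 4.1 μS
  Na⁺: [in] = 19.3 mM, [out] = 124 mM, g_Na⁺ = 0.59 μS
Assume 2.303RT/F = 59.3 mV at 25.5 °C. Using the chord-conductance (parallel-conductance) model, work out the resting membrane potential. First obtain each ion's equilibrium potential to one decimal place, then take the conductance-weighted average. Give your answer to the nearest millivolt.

E_K⁺ = (59.3/1)·log₁₀(4.34/122) = -85.9 mV
E_Cl⁻ = (59.3/-1)·log₁₀(108/35.8) = -28.4 mV
E_Na⁺ = (59.3/1)·log₁₀(124/19.3) = 47.9 mV
Vm = (Σ gᵢEᵢ)/(Σ gᵢ) = (12·-85.9 + 4.1·-28.4 + 0.59·47.9) / (12 + 4.1 + 0.59)
= -1118.98 / 16.69 = -67.04 mV

-67 mV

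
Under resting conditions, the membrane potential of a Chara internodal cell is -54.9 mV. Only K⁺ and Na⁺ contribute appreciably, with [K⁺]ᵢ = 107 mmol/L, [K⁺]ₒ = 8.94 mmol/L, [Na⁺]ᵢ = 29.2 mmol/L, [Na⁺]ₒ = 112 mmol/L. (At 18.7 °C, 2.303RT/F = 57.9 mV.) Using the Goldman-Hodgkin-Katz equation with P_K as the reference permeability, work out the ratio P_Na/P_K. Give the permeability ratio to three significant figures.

Let α = P_Na/P_K. GHK: Vm = 57.9·log₁₀[(Kₒ + α·Naₒ)/(Kᵢ + α·Naᵢ)].
10^(Vm/57.9) = 10^(-54.9/57.9) = 0.11267
So 0.11267·(Kᵢ + α·Naᵢ) = Kₒ + α·Naₒ → α = (0.11267·107.0 − 8.94) / (112.0 − 0.11267·29.2)
α = (12.06 − 8.94) / (112.0 − 3.29) = 3.116/108.7 = 0.02866

0.0287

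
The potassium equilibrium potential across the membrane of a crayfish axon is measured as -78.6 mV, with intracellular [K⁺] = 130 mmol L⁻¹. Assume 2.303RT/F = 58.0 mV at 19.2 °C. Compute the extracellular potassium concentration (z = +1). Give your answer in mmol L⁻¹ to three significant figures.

5.74 mmol L⁻¹

Nernst: E = (58.0/1) · log₁₀([out]/[in]), so log₁₀([out]/[in]) = -78.6 × 1 / 58.0 = -1.3552.
[out]/[in] = 10^(-1.3552) = 0.04414.
[out] = 0.04414 × 130 = 5.738 mmol L⁻¹.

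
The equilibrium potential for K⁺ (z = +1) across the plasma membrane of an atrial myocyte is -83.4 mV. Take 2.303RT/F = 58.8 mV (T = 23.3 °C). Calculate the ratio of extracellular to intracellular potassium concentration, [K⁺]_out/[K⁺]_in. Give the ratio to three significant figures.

log₁₀([out]/[in]) = E·z/(58.8) = -83.4 × 1 / 58.8 = -1.4184
[out]/[in] = 10^(-1.4184) = 0.03816

0.0382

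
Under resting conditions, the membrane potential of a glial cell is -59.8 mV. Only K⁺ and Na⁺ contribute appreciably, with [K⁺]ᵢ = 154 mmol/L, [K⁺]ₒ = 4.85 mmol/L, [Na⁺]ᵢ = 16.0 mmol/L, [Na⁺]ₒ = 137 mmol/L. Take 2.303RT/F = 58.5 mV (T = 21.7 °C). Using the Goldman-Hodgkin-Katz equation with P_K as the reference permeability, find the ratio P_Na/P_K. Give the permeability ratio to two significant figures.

0.072

Let α = P_Na/P_K. GHK: Vm = 58.5·log₁₀[(Kₒ + α·Naₒ)/(Kᵢ + α·Naᵢ)].
10^(Vm/58.5) = 10^(-59.8/58.5) = 0.095012
So 0.095012·(Kᵢ + α·Naᵢ) = Kₒ + α·Naₒ → α = (0.095012·154.0 − 4.85) / (137.0 − 0.095012·16.0)
α = (14.63 − 4.85) / (137.0 − 1.52) = 9.782/135.5 = 0.0722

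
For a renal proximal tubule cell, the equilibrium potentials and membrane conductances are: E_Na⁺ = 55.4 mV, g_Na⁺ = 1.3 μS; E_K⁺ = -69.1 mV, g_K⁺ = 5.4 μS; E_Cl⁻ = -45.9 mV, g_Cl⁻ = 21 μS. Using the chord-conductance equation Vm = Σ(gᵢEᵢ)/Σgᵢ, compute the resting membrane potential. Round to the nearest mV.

-46 mV

Σ gᵢEᵢ = 1.3·(55.4) + 5.4·(-69.1) + 21·(-45.9) = -1265.02
Σ gᵢ = 1.3 + 5.4 + 21 = 27.7
Vm = -1265.02 / 27.7 = -45.67 mV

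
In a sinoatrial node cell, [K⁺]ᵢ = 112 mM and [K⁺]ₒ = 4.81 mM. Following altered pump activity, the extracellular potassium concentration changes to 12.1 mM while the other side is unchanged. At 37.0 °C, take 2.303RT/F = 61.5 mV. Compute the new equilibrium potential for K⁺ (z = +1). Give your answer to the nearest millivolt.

-59 mV

After the shift: [K⁺]_out = 12.1, [K⁺]_in = 112 mM.
E_new = (61.5/1)·log₁₀(12.1/112) = 61.50 · (-0.9664) = -59.44 mV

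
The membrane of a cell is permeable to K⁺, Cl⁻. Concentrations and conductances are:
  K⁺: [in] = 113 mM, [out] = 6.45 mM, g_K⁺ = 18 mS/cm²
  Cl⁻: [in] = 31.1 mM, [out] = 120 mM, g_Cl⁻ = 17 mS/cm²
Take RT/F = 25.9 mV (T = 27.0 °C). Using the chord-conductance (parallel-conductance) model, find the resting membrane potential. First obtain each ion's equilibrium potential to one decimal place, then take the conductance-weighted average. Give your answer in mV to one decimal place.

-55.2 mV

E_K⁺ = (25.9/1)·ln(6.45/113) = -74.2 mV
E_Cl⁻ = (25.9/-1)·ln(120/31.1) = -35.0 mV
Vm = (Σ gᵢEᵢ)/(Σ gᵢ) = (18·-74.2 + 17·-35.0) / (18 + 17)
= -1930.60 / 35 = -55.16 mV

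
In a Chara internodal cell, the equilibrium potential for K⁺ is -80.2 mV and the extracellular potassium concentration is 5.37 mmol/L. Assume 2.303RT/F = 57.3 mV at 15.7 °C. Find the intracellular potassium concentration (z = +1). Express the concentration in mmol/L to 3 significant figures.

Nernst: E = (57.3/1) · log₁₀([out]/[in]), so log₁₀([out]/[in]) = -80.2 × 1 / 57.3 = -1.3997.
[out]/[in] = 10^(-1.3997) = 0.03984.
[in] = 5.37 / 0.03984 = 134.8 mmol/L.

135 mmol/L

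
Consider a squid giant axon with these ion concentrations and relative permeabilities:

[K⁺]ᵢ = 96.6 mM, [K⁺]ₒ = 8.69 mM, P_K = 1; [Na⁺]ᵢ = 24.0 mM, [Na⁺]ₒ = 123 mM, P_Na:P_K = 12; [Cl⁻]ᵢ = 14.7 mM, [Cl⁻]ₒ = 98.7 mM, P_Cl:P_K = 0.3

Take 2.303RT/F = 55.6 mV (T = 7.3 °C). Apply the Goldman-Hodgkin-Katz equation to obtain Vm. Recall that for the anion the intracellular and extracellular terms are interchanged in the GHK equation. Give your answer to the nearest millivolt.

Vm = 55.6 · log₁₀[(Σ P·[cation]ₒ + Σ P·[anion]ᵢ) / (Σ P·[cation]ᵢ + Σ P·[anion]ₒ)]
Numerator = 1×8.69 + 12×123 + 0.3×14.7 = 1489
Denominator = 1×96.6 + 12×24.0 + 0.3×98.7 = 414.2
Vm = 55.6 · log₁₀(3.595) = 55.6 × (0.5557) = 30.90 mV

31 mV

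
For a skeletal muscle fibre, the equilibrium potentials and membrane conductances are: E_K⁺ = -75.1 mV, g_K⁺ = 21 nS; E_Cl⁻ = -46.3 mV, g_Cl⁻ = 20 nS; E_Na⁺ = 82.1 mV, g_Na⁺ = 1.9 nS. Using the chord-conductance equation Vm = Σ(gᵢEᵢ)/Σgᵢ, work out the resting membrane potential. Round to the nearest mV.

Σ gᵢEᵢ = 21·(-75.1) + 20·(-46.3) + 1.9·(82.1) = -2347.11
Σ gᵢ = 21 + 20 + 1.9 = 42.9
Vm = -2347.11 / 42.9 = -54.71 mV

-55 mV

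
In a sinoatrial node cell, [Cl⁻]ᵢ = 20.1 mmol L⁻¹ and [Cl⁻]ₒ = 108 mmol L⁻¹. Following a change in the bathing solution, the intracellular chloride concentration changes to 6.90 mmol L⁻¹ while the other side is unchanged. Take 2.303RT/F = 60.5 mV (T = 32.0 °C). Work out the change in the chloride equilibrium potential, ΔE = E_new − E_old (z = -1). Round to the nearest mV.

E_old = (60.5/-1)·log₁₀(108/20.1) = -44.18 mV
E_new = (60.5/-1)·log₁₀(108/6.90) = -72.27 mV
ΔE = -72.27 − (-44.18) = -28.09 mV

-28 mV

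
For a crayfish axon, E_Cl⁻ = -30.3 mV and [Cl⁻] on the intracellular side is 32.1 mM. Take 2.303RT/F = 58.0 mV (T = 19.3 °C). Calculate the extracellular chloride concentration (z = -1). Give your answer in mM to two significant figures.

110 mM

Nernst: E = (58.0/-1) · log₁₀([out]/[in]), so log₁₀([out]/[in]) = -30.3 × -1 / 58.0 = 0.5224.
[out]/[in] = 10^(0.5224) = 3.33.
[out] = 3.33 × 32.1 = 106.9 mM.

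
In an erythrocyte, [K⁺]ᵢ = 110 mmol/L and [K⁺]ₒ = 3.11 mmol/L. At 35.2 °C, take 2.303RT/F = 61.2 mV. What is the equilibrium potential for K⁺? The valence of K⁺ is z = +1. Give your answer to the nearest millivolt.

-95 mV

E = (61.2/z) · log₁₀([K⁺]_out/[K⁺]_in) with z = +1.
= (61.2/1) · log₁₀(3.11/110) = 61.20 · log₁₀(0.02827)
= 61.20 · (-1.5486) = -94.78 mV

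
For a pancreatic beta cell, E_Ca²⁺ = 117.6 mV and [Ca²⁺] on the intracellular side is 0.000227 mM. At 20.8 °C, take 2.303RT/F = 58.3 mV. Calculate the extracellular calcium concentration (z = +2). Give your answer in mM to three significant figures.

Nernst: E = (58.3/2) · log₁₀([out]/[in]), so log₁₀([out]/[in]) = 117.6 × 2 / 58.3 = 4.0343.
[out]/[in] = 10^(4.0343) = 1.082e+04.
[out] = 1.082e+04 × 0.000227 = 2.457 mM.

2.46 mM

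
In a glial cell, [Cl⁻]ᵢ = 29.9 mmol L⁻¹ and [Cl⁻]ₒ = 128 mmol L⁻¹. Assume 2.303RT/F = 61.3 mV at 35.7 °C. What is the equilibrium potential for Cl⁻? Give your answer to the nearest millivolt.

-39 mV

E = (61.3/z) · log₁₀([Cl⁻]_out/[Cl⁻]_in) with z = -1.
For an anion, dividing by z = -1 reverses the sign.
= (61.3/-1) · log₁₀(128/29.9) = -61.30 · log₁₀(4.281)
= -61.30 · (0.6315) = -38.71 mV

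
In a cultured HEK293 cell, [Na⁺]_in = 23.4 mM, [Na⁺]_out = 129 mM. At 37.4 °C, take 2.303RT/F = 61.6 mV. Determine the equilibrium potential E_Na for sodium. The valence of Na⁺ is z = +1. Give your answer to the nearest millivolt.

E = (61.6/z) · log₁₀([Na⁺]_out/[Na⁺]_in) with z = +1.
= (61.6/1) · log₁₀(129/23.4) = 61.60 · log₁₀(5.513)
= 61.60 · (0.7414) = 45.67 mV

46 mV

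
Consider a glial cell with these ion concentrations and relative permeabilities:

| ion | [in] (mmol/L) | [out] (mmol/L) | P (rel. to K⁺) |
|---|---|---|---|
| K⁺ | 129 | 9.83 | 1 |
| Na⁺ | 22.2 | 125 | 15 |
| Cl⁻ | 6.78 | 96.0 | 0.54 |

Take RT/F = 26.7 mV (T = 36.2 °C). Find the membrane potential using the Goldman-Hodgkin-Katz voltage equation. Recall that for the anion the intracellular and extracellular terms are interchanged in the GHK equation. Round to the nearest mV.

Vm = 26.7 · ln[(Σ P·[cation]ₒ + Σ P·[anion]ᵢ) / (Σ P·[cation]ᵢ + Σ P·[anion]ₒ)]
Numerator = 1×9.83 + 15×125 + 0.54×6.78 = 1888
Denominator = 1×129 + 15×22.2 + 0.54×96.0 = 513.8
Vm = 26.7 · ln(3.6753) = 26.7 × (1.3016) = 34.75 mV

35 mV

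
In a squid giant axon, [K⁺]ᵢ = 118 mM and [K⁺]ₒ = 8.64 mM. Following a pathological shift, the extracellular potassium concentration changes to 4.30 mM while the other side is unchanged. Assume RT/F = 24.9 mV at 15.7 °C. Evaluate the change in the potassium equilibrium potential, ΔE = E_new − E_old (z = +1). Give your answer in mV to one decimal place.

-17.4 mV

E_old = (24.9/1)·ln(8.64/118) = -65.10 mV
E_new = (24.9/1)·ln(4.30/118) = -82.47 mV
ΔE = -82.47 − (-65.10) = -17.37 mV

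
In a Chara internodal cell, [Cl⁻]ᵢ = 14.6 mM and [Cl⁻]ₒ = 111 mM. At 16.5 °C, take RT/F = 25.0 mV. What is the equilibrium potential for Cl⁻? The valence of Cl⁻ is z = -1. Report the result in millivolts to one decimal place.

-50.7 mV

E = (25.0/z) · ln([Cl⁻]_out/[Cl⁻]_in) with z = -1.
For an anion, dividing by z = -1 reverses the sign.
= (25.0/-1) · ln(111/14.6) = -25.00 · ln(7.603)
= -25.00 · (2.0285) = -50.71 mV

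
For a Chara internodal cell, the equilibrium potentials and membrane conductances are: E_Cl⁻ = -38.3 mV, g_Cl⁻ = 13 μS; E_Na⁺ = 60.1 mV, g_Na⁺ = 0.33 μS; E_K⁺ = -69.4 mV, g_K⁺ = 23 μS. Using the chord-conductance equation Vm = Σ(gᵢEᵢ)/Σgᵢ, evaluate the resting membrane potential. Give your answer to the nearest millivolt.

Σ gᵢEᵢ = 13·(-38.3) + 0.33·(60.1) + 23·(-69.4) = -2074.27
Σ gᵢ = 13 + 0.33 + 23 = 36.33
Vm = -2074.27 / 36.33 = -57.10 mV

-57 mV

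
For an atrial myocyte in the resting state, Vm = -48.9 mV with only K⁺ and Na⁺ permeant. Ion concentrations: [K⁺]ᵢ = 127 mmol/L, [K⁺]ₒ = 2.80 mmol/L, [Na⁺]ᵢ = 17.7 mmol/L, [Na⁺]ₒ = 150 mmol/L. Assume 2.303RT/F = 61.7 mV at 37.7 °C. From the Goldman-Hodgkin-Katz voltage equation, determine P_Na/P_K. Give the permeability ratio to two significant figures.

Let α = P_Na/P_K. GHK: Vm = 61.7·log₁₀[(Kₒ + α·Naₒ)/(Kᵢ + α·Naᵢ)].
10^(Vm/61.7) = 10^(-48.9/61.7) = 0.16123
So 0.16123·(Kᵢ + α·Naᵢ) = Kₒ + α·Naₒ → α = (0.16123·127.0 − 2.8) / (150.0 − 0.16123·17.7)
α = (20.48 − 2.8) / (150.0 − 2.854) = 17.68/147.1 = 0.1201

0.12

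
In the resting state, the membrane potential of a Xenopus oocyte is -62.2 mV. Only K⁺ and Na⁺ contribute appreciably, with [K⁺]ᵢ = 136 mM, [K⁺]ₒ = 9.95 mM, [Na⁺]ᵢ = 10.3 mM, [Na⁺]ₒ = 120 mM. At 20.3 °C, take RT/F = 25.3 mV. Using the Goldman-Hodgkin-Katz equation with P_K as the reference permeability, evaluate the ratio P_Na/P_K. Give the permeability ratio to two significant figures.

Let α = P_Na/P_K. GHK: Vm = 25.3·ln[(Kₒ + α·Naₒ)/(Kᵢ + α·Naᵢ)].
e^(Vm/25.3) = e^(-62.2/25.3) = 0.085563
So 0.085563·(Kᵢ + α·Naᵢ) = Kₒ + α·Naₒ → α = (0.085563·136.0 − 9.95) / (120.0 − 0.085563·10.3)
α = (11.64 − 9.95) / (120.0 − 0.8813) = 1.687/119.1 = 0.01416

0.014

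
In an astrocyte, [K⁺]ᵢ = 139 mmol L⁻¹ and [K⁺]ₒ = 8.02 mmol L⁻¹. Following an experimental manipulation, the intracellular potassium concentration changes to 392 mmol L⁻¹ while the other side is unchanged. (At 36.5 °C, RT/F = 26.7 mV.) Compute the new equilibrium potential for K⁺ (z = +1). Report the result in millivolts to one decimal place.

-103.8 mV

After the shift: [K⁺]_out = 8.02, [K⁺]_in = 392 mmol L⁻¹.
E_new = (26.7/1)·ln(8.02/392) = 26.70 · (-3.8893) = -103.84 mV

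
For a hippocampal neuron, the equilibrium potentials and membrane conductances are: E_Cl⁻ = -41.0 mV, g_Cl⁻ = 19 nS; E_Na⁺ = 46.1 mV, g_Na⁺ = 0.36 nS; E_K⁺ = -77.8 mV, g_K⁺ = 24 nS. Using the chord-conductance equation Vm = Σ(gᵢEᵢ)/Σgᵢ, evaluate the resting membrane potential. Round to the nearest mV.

Σ gᵢEᵢ = 19·(-41.0) + 0.36·(46.1) + 24·(-77.8) = -2629.60
Σ gᵢ = 19 + 0.36 + 24 = 43.36
Vm = -2629.60 / 43.36 = -60.65 mV

-61 mV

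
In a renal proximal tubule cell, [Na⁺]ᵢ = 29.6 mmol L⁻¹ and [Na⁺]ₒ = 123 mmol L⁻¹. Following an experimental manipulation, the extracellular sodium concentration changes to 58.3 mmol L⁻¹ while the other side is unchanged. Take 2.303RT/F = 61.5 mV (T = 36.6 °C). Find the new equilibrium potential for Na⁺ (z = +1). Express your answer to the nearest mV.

18 mV

After the shift: [Na⁺]_out = 58.3, [Na⁺]_in = 29.6 mmol L⁻¹.
E_new = (61.5/1)·log₁₀(58.3/29.6) = 61.50 · (0.2944) = 18.10 mV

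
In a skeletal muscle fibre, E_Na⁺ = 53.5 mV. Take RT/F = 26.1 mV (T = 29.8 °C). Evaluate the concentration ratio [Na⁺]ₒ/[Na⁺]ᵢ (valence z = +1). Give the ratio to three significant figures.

7.77

ln([out]/[in]) = E·z/(26.1) = 53.5 × 1 / 26.1 = 2.0498
[out]/[in] = e^(2.0498) = 7.766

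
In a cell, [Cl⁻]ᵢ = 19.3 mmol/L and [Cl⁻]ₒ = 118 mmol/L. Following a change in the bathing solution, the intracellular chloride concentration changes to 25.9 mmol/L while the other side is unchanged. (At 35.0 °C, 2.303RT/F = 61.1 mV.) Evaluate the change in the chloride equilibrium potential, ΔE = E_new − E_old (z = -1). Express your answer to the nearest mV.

E_old = (61.1/-1)·log₁₀(118/19.3) = -48.04 mV
E_new = (61.1/-1)·log₁₀(118/25.9) = -40.24 mV
ΔE = -40.24 − (-48.04) = 7.81 mV

8 mV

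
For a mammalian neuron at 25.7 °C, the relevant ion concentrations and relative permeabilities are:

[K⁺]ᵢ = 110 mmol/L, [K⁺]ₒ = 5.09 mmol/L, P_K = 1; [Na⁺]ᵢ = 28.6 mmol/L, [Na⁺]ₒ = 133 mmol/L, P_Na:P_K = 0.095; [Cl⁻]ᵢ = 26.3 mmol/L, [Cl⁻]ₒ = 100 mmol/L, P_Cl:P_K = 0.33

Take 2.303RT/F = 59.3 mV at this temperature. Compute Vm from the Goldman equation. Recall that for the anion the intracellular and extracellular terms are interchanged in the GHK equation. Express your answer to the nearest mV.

-44 mV

Vm = 59.3 · log₁₀[(Σ P·[cation]ₒ + Σ P·[anion]ᵢ) / (Σ P·[cation]ᵢ + Σ P·[anion]ₒ)]
Numerator = 1×5.09 + 0.095×133 + 0.33×26.3 = 26.4
Denominator = 1×110 + 0.095×28.6 + 0.33×100 = 145.7
Vm = 59.3 · log₁₀(0.1812) = 59.3 × (-0.7418) = -43.99 mV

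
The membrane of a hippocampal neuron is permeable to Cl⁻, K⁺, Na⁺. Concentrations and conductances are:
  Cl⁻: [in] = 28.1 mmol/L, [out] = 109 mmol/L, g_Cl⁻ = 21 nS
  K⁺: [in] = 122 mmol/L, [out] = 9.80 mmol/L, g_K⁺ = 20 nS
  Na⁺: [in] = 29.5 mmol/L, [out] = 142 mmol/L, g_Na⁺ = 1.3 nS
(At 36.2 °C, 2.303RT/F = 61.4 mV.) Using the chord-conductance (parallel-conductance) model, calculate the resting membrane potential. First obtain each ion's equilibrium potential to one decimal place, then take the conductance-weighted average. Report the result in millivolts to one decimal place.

E_Cl⁻ = (61.4/-1)·log₁₀(109/28.1) = -36.1 mV
E_K⁺ = (61.4/1)·log₁₀(9.80/122) = -67.2 mV
E_Na⁺ = (61.4/1)·log₁₀(142/29.5) = 41.9 mV
Vm = (Σ gᵢEᵢ)/(Σ gᵢ) = (21·-36.1 + 20·-67.2 + 1.3·41.9) / (21 + 20 + 1.3)
= -2047.63 / 42.3 = -48.41 mV

-48.4 mV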